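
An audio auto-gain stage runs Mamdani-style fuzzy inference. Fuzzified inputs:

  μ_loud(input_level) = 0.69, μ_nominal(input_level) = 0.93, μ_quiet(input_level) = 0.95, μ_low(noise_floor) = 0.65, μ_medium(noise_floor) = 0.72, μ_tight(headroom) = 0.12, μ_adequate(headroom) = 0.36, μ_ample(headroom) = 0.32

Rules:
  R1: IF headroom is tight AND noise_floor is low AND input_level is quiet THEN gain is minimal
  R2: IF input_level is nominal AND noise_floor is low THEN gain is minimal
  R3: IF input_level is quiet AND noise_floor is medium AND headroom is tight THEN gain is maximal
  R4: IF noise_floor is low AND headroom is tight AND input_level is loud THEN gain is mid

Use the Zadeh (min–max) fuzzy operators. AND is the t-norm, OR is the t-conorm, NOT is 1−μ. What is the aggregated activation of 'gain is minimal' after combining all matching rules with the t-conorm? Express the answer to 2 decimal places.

0.65

R1: tight=0.12, low=0.65, quiet=0.95; AND[min(a, b)] → w = 0.12
R2: nominal=0.93, low=0.65; AND[min(a, b)] → w = 0.65
R3: quiet=0.95, medium=0.72, tight=0.12; AND[min(a, b)] → w = 0.12
R4: low=0.65, tight=0.12, loud=0.69; AND[min(a, b)] → w = 0.12
Rules with consequent 'minimal': {R1, R2} → strengths 0.12, 0.65
Aggregate via t-conorm [max(a, b)]: 0.65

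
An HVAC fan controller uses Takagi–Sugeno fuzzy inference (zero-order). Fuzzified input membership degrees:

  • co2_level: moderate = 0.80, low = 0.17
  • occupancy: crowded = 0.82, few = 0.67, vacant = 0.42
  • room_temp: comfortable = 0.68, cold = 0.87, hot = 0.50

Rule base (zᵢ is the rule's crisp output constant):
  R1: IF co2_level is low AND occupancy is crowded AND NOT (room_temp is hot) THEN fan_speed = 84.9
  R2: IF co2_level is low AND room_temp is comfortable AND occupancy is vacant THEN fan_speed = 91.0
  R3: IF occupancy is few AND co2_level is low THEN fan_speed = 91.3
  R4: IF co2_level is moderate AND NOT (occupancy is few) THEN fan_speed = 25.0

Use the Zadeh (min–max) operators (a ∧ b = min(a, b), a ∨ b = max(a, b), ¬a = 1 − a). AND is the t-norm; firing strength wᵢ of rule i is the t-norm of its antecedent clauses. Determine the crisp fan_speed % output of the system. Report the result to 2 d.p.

63.90

R1 (z=84.9): low=0.17, crowded=0.82, ¬hot=1−0.50=0.50; AND[min(a, b)] → w = 0.17
R2 (z=91.0): low=0.17, comfortable=0.68, vacant=0.42; AND[min(a, b)] → w = 0.17
R3 (z=91.3): few=0.67, low=0.17; AND[min(a, b)] → w = 0.17
R4 (z=25.0): moderate=0.80, ¬few=1−0.67=0.33; AND[min(a, b)] → w = 0.33
Weighted average = (0.17·84.9 + 0.17·91.0 + 0.17·91.3 + 0.33·25.0) / (0.17 + 0.17 + 0.17 + 0.33)
  = 53.6740 / 0.8400 = 63.90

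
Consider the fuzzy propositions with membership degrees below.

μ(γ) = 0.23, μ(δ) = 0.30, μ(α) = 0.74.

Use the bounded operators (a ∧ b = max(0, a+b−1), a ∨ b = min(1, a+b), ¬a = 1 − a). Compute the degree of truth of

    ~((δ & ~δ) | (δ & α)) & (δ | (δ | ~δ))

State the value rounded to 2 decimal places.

0.96

~δ = 1 − 0.30 = 0.70
δ & ~δ = max(0, a+b−1) on (0.30, 0.70) = 0.00
δ & α = max(0, a+b−1) on (0.30, 0.74) = 0.04
(δ & ~δ) | (δ & α) = min(1, a+b) on (0.00, 0.04) = 0.04
~((δ & ~δ) | (δ & α)) = 1 − 0.04 = 0.96
~δ = 1 − 0.30 = 0.70
δ | ~δ = min(1, a+b) on (0.30, 0.70) = 1.00
δ | (δ | ~δ) = min(1, a+b) on (0.30, 1.00) = 1.00
~((δ & ~δ) | (δ & α)) & (δ | (δ | ~δ)) = max(0, a+b−1) on (0.96, 1.00) = 0.96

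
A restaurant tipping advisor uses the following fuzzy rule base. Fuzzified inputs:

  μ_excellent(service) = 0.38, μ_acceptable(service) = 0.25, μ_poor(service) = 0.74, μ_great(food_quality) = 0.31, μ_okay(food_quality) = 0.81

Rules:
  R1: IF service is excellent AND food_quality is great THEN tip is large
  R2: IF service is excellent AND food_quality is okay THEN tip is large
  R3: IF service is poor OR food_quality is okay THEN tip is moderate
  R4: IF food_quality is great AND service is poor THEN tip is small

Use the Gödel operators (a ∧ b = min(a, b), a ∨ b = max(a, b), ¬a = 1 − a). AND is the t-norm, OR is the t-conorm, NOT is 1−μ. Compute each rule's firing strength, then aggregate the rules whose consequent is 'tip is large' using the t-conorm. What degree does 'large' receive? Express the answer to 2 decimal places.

R1: excellent=0.38, great=0.31; AND[min(a, b)] → w = 0.31
R2: excellent=0.38, okay=0.81; AND[min(a, b)] → w = 0.38
R3: poor=0.74, okay=0.81; OR[max(a, b)] → w = 0.81
R4: great=0.31, poor=0.74; AND[min(a, b)] → w = 0.31
Rules with consequent 'large': {R1, R2} → strengths 0.31, 0.38
Aggregate via t-conorm [max(a, b)]: 0.38

0.38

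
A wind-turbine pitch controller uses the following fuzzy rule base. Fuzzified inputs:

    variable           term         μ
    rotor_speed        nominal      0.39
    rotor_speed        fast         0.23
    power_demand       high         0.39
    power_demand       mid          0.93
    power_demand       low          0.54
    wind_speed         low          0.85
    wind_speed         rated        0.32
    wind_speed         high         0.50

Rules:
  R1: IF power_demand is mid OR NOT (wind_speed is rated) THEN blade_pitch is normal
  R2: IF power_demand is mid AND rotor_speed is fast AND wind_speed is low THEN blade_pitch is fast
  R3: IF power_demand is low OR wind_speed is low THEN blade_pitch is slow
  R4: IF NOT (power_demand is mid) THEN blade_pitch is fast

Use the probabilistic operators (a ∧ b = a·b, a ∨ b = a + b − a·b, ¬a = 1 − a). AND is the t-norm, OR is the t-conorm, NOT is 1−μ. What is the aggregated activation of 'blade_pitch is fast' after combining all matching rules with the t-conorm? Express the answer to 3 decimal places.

0.239

R1: mid=0.93, ¬rated=1−0.32=0.68; OR[a + b − a·b] → w = 0.9776
R2: mid=0.93, fast=0.23, low=0.85; AND[a·b] → w = 0.1818
R3: low=0.54, low=0.85; OR[a + b − a·b] → w = 0.9310
R4: ¬mid=1−0.93=0.07 → w = 0.0700
Rules with consequent 'fast': {R2, R4} → strengths 0.1818, 0.0700
Aggregate via t-conorm [a + b − a·b]: 0.2391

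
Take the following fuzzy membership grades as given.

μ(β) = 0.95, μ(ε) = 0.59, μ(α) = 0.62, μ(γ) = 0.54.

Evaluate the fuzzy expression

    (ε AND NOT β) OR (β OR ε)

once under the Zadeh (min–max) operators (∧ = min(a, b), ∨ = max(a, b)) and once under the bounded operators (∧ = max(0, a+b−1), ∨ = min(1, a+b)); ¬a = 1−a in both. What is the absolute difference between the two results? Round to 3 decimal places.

0.050

Under Zadeh (min–max):
  NOT β = 1 − 0.95 = 0.05
  ε AND NOT β = min(a, b) on (0.59, 0.05) = 0.05
  β OR ε = max(a, b) on (0.95, 0.59) = 0.95
  (ε AND NOT β) OR (β OR ε) = max(a, b) on (0.05, 0.95) = 0.95
  → value = 0.9500
Under bounded:
  NOT β = 1 − 0.95 = 0.05
  ε AND NOT β = max(0, a+b−1) on (0.59, 0.05) = 0.00
  β OR ε = min(1, a+b) on (0.95, 0.59) = 1.00
  (ε AND NOT β) OR (β OR ε) = min(1, a+b) on (0.00, 1.00) = 1.00
  → value = 1.0000
|0.9500 − 1.0000| = 0.050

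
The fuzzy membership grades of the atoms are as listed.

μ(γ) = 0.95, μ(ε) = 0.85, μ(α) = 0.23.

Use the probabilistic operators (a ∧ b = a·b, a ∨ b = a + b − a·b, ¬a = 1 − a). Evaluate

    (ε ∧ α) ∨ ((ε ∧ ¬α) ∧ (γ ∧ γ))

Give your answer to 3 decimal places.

0.671

ε ∧ α = a·b on (0.8500, 0.2300) = 0.1955
¬α = 1 − 0.2300 = 0.7700
ε ∧ ¬α = a·b on (0.8500, 0.7700) = 0.6545
γ ∧ γ = a·b on (0.9500, 0.9500) = 0.9025
(ε ∧ ¬α) ∧ (γ ∧ γ) = a·b on (0.6545, 0.9025) = 0.5907
(ε ∧ α) ∨ ((ε ∧ ¬α) ∧ (γ ∧ γ)) = a + b − a·b on (0.1955, 0.5907) = 0.6707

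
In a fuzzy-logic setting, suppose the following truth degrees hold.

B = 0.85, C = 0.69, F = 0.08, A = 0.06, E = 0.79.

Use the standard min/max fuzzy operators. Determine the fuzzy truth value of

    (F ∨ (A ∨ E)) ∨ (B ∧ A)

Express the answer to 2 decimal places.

0.79

A ∨ E = max(a, b) on (0.06, 0.79) = 0.79
F ∨ (A ∨ E) = max(a, b) on (0.08, 0.79) = 0.79
B ∧ A = min(a, b) on (0.85, 0.06) = 0.06
(F ∨ (A ∨ E)) ∨ (B ∧ A) = max(a, b) on (0.79, 0.06) = 0.79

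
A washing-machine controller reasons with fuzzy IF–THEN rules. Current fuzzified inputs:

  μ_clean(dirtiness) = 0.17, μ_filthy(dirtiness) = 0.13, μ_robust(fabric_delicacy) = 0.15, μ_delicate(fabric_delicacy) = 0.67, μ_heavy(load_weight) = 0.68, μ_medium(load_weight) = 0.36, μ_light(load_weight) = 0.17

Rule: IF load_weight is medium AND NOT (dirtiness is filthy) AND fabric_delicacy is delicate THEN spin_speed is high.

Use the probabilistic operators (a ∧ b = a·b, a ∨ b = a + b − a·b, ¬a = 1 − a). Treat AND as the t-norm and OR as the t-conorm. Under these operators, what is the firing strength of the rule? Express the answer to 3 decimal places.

firing strength: medium=0.36, ¬filthy=1−0.13=0.87, delicate=0.67; AND[a·b] → w = 0.2098

0.210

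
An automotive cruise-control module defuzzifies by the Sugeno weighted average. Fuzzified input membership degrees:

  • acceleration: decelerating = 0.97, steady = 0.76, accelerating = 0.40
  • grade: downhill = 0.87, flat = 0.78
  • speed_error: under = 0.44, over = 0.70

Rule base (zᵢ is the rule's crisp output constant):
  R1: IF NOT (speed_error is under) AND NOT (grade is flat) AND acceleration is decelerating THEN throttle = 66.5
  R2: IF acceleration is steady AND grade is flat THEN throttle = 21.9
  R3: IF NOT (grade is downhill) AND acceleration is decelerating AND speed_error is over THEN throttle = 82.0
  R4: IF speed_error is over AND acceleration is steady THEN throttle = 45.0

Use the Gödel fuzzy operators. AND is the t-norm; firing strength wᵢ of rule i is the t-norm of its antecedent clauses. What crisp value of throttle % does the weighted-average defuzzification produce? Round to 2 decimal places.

40.57

R1 (z=66.5): ¬under=1−0.44=0.56, ¬flat=1−0.78=0.22, decelerating=0.97; AND[min(a, b)] → w = 0.22
R2 (z=21.9): steady=0.76, flat=0.78; AND[min(a, b)] → w = 0.76
R3 (z=82.0): ¬downhill=1−0.87=0.13, decelerating=0.97, over=0.70; AND[min(a, b)] → w = 0.13
R4 (z=45.0): over=0.70, steady=0.76; AND[min(a, b)] → w = 0.70
Weighted average = (0.22·66.5 + 0.76·21.9 + 0.13·82.0 + 0.70·45.0) / (0.22 + 0.76 + 0.13 + 0.70)
  = 73.4340 / 1.8100 = 40.57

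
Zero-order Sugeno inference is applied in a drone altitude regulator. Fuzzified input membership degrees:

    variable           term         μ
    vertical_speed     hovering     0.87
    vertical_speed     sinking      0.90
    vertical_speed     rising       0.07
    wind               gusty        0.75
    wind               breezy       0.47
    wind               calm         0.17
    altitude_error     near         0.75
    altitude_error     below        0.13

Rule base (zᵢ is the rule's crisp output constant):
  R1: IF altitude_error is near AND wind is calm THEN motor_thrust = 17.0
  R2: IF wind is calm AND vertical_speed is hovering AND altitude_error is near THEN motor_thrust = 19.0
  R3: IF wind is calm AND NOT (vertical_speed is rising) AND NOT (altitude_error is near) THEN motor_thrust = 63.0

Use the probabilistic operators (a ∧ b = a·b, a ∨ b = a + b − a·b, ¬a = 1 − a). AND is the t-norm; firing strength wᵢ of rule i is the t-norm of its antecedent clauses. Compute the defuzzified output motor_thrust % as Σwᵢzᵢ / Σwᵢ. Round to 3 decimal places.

24.339

R1 (z=17.0): near=0.75, calm=0.17; AND[a·b] → w = 0.1275
R2 (z=19.0): calm=0.17, hovering=0.87, near=0.75; AND[a·b] → w = 0.1109
R3 (z=63.0): calm=0.17, ¬rising=1−0.07=0.93, ¬near=1−0.75=0.25; AND[a·b] → w = 0.0395
Weighted average = (0.1275·17.0 + 0.1109·19.0 + 0.0395·63.0) / (0.1275 + 0.1109 + 0.0395)
  = 6.7652 / 0.2779 = 24.339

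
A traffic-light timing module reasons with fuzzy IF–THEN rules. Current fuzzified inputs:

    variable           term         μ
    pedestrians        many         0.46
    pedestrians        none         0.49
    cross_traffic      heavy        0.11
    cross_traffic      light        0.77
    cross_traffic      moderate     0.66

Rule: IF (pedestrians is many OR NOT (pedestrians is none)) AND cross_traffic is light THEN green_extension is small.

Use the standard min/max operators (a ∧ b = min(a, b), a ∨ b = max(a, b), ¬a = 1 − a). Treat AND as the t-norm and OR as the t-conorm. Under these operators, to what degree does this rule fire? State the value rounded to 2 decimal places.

0.51

firing strength: (many=0.46 OR ¬none=1−0.49=0.51) = 0.51; AND[min(a, b)] with light=0.77 → w = 0.51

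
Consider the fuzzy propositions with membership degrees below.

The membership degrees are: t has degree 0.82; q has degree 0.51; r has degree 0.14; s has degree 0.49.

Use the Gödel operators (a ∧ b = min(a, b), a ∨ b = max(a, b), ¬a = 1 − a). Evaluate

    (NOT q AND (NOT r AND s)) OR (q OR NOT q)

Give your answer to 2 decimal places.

NOT q = 1 − 0.51 = 0.49
NOT r = 1 − 0.14 = 0.86
NOT r AND s = min(a, b) on (0.86, 0.49) = 0.49
NOT q AND (NOT r AND s) = min(a, b) on (0.49, 0.49) = 0.49
NOT q = 1 − 0.51 = 0.49
q OR NOT q = max(a, b) on (0.51, 0.49) = 0.51
(NOT q AND (NOT r AND s)) OR (q OR NOT q) = max(a, b) on (0.49, 0.51) = 0.51

0.51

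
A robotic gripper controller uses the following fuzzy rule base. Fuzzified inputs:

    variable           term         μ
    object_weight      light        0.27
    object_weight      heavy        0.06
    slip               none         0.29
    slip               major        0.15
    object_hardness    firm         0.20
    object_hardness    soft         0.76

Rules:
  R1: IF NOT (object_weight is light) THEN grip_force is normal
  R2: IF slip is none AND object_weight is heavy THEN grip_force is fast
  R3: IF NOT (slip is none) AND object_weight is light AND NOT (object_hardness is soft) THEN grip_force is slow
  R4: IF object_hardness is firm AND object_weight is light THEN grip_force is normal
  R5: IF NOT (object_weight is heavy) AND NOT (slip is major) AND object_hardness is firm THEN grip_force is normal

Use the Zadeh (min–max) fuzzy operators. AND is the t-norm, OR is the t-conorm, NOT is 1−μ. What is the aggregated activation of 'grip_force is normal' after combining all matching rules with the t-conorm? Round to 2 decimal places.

R1: ¬light=1−0.27=0.73 → w = 0.73
R2: none=0.29, heavy=0.06; AND[min(a, b)] → w = 0.06
R3: ¬none=1−0.29=0.71, light=0.27, ¬soft=1−0.76=0.24; AND[min(a, b)] → w = 0.24
R4: firm=0.20, light=0.27; AND[min(a, b)] → w = 0.20
R5: ¬heavy=1−0.06=0.94, ¬major=1−0.15=0.85, firm=0.20; AND[min(a, b)] → w = 0.20
Rules with consequent 'normal': {R1, R4, R5} → strengths 0.73, 0.20, 0.20
Aggregate via t-conorm [max(a, b)]: 0.73

0.73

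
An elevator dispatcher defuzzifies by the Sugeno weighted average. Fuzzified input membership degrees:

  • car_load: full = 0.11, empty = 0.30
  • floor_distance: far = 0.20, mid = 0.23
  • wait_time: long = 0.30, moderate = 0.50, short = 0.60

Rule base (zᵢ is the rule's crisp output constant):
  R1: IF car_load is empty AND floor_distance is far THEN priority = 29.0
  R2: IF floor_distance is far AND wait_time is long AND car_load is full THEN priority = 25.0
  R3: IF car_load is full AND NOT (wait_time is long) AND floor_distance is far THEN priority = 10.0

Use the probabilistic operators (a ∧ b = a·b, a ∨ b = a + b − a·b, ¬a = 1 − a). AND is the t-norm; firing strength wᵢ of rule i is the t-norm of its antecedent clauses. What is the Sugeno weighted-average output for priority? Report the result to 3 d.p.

R1 (z=29.0): empty=0.30, far=0.20; AND[a·b] → w = 0.0600
R2 (z=25.0): far=0.20, long=0.30, full=0.11; AND[a·b] → w = 0.0066
R3 (z=10.0): full=0.11, ¬long=1−0.30=0.70, far=0.20; AND[a·b] → w = 0.0154
Weighted average = (0.0600·29.0 + 0.0066·25.0 + 0.0154·10.0) / (0.0600 + 0.0066 + 0.0154)
  = 2.0590 / 0.0820 = 25.110

25.110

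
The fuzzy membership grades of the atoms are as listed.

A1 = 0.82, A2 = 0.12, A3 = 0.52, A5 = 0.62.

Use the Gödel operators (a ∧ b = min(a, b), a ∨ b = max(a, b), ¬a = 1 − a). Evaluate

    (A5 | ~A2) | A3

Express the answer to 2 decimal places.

0.88

~A2 = 1 − 0.12 = 0.88
A5 | ~A2 = max(a, b) on (0.62, 0.88) = 0.88
(A5 | ~A2) | A3 = max(a, b) on (0.88, 0.52) = 0.88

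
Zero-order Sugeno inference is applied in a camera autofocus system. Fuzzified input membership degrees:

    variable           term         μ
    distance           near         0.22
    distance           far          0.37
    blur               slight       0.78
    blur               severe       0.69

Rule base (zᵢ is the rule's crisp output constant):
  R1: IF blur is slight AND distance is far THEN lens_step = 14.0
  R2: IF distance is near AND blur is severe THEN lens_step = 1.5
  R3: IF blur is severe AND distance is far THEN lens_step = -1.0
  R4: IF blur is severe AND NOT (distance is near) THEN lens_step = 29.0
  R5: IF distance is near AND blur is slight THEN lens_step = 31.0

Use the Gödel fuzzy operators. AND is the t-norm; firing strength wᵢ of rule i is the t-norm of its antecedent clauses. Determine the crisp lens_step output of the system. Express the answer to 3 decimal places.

17.096

R1 (z=14.0): slight=0.78, far=0.37; AND[min(a, b)] → w = 0.37
R2 (z=1.5): near=0.22, severe=0.69; AND[min(a, b)] → w = 0.22
R3 (z=-1.0): severe=0.69, far=0.37; AND[min(a, b)] → w = 0.37
R4 (z=29.0): severe=0.69, ¬near=1−0.22=0.78; AND[min(a, b)] → w = 0.69
R5 (z=31.0): near=0.22, slight=0.78; AND[min(a, b)] → w = 0.22
Weighted average = (0.37·14.0 + 0.22·1.5 + 0.37·-1.0 + 0.69·29.0 + 0.22·31.0) / (0.37 + 0.22 + 0.37 + 0.69 + 0.22)
  = 31.9700 / 1.8700 = 17.096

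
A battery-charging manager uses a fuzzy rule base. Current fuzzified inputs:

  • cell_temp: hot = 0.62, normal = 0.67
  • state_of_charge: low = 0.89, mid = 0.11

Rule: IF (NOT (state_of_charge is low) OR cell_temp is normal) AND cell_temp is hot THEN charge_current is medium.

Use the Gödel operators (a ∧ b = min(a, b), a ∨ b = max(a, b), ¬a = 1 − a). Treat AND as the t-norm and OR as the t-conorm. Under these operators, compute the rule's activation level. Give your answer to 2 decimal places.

firing strength: (¬low=1−0.89=0.11 OR normal=0.67) = 0.67; AND[min(a, b)] with hot=0.62 → w = 0.62

0.62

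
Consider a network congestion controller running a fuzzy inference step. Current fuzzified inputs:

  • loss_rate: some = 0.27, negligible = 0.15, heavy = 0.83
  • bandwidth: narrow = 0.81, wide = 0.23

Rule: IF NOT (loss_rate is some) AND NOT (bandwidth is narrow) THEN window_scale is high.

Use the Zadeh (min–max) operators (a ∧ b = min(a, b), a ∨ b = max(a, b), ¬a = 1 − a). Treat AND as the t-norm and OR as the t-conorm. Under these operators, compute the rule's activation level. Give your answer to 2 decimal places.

0.19

firing strength: ¬some=1−0.27=0.73, ¬narrow=1−0.81=0.19; AND[min(a, b)] → w = 0.19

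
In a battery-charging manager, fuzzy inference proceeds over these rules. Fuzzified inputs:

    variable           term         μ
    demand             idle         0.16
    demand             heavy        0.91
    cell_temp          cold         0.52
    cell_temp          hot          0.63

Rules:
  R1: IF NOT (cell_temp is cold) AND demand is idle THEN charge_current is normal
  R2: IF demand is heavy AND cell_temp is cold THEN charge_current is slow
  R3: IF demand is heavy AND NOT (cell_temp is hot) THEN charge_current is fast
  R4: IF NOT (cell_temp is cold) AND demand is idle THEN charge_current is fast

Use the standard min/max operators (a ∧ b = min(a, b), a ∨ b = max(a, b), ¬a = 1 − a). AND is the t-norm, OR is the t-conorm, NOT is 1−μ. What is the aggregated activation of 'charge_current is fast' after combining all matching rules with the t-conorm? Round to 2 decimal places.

R1: ¬cold=1−0.52=0.48, idle=0.16; AND[min(a, b)] → w = 0.16
R2: heavy=0.91, cold=0.52; AND[min(a, b)] → w = 0.52
R3: heavy=0.91, ¬hot=1−0.63=0.37; AND[min(a, b)] → w = 0.37
R4: ¬cold=1−0.52=0.48, idle=0.16; AND[min(a, b)] → w = 0.16
Rules with consequent 'fast': {R3, R4} → strengths 0.37, 0.16
Aggregate via t-conorm [max(a, b)]: 0.37

0.37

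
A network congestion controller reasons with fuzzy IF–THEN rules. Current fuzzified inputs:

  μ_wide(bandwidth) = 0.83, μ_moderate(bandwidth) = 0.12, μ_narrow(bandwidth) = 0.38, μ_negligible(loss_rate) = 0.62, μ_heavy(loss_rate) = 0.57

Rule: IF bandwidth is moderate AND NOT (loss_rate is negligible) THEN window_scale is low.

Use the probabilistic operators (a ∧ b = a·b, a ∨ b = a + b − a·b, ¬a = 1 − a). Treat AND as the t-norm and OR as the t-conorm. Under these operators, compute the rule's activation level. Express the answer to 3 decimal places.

firing strength: moderate=0.12, ¬negligible=1−0.62=0.38; AND[a·b] → w = 0.0456

0.046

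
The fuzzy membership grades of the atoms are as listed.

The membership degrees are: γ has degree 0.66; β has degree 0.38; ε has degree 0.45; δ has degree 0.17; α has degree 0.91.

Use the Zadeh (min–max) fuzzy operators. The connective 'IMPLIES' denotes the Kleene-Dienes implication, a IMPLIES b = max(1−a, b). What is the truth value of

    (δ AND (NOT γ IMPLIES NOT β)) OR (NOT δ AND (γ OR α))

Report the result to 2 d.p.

NOT γ = 1 − 0.66 = 0.34
NOT β = 1 − 0.38 = 0.62
NOT γ IMPLIES NOT β  [Kleene-Dienes: max(1−a, b)] with a=0.34, b=0.62 → 0.66
δ AND (NOT γ IMPLIES NOT β) = min(a, b) on (0.17, 0.66) = 0.17
NOT δ = 1 − 0.17 = 0.83
γ OR α = max(a, b) on (0.66, 0.91) = 0.91
NOT δ AND (γ OR α) = min(a, b) on (0.83, 0.91) = 0.83
(δ AND (NOT γ IMPLIES NOT β)) OR (NOT δ AND (γ OR α)) = max(a, b) on (0.17, 0.83) = 0.83

0.83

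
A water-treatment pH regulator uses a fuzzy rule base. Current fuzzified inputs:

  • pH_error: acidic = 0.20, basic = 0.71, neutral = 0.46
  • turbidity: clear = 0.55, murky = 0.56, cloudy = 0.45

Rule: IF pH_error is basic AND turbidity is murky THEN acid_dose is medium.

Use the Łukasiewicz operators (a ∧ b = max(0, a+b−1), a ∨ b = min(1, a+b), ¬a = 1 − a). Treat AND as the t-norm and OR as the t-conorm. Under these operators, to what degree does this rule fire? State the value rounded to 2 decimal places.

firing strength: basic=0.71, murky=0.56; AND[max(0, a+b−1)] → w = 0.27

0.27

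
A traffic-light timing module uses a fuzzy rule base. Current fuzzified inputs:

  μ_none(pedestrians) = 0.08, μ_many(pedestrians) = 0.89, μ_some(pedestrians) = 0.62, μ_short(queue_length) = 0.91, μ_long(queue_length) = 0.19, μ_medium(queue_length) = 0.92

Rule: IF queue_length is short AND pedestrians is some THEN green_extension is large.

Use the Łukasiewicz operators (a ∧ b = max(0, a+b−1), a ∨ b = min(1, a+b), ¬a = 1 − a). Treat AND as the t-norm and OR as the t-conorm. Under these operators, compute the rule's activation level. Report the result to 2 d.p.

firing strength: short=0.91, some=0.62; AND[max(0, a+b−1)] → w = 0.53

0.53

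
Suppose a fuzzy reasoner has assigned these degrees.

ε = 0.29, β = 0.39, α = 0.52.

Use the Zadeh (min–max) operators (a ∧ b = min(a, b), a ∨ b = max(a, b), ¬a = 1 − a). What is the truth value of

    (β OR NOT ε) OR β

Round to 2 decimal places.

0.71

NOT ε = 1 − 0.29 = 0.71
β OR NOT ε = max(a, b) on (0.39, 0.71) = 0.71
(β OR NOT ε) OR β = max(a, b) on (0.71, 0.39) = 0.71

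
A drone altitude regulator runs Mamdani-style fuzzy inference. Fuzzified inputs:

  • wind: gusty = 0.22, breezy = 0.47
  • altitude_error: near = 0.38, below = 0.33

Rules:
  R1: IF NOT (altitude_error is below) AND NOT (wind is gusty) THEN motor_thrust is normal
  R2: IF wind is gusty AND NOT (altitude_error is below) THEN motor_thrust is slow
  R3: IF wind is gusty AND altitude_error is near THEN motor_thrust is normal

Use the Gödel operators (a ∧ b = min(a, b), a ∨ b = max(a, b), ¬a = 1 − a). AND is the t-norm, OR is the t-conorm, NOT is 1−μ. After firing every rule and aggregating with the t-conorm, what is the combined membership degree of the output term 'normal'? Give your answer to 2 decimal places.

0.67

R1: ¬below=1−0.33=0.67, ¬gusty=1−0.22=0.78; AND[min(a, b)] → w = 0.67
R2: gusty=0.22, ¬below=1−0.33=0.67; AND[min(a, b)] → w = 0.22
R3: gusty=0.22, near=0.38; AND[min(a, b)] → w = 0.22
Rules with consequent 'normal': {R1, R3} → strengths 0.67, 0.22
Aggregate via t-conorm [max(a, b)]: 0.67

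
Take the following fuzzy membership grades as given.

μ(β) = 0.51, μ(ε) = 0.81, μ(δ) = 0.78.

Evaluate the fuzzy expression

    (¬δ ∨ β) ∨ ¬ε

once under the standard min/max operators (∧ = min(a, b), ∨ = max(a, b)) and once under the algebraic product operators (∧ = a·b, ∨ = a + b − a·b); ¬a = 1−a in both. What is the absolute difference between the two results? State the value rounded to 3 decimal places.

0.180

Under standard min/max:
  ¬δ = 1 − 0.78 = 0.22
  ¬δ ∨ β = max(a, b) on (0.22, 0.51) = 0.51
  ¬ε = 1 − 0.81 = 0.19
  (¬δ ∨ β) ∨ ¬ε = max(a, b) on (0.51, 0.19) = 0.51
  → value = 0.5100
Under algebraic product:
  ¬δ = 1 − 0.7800 = 0.2200
  ¬δ ∨ β = a + b − a·b on (0.2200, 0.5100) = 0.6178
  ¬ε = 1 − 0.8100 = 0.1900
  (¬δ ∨ β) ∨ ¬ε = a + b − a·b on (0.6178, 0.1900) = 0.6904
  → value = 0.6904
|0.5100 − 0.6904| = 0.180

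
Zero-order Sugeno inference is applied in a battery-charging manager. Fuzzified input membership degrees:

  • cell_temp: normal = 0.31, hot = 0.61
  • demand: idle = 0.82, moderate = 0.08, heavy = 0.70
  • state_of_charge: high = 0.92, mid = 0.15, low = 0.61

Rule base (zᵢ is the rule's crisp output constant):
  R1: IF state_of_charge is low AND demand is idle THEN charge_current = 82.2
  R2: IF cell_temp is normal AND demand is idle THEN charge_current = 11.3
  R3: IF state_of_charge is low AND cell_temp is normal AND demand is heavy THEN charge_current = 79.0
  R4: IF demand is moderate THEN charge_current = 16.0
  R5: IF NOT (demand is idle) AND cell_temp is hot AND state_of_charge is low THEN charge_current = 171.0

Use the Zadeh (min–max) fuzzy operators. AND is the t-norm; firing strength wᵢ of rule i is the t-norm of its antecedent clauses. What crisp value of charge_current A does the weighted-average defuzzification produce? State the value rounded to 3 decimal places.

R1 (z=82.2): low=0.61, idle=0.82; AND[min(a, b)] → w = 0.61
R2 (z=11.3): normal=0.31, idle=0.82; AND[min(a, b)] → w = 0.31
R3 (z=79.0): low=0.61, normal=0.31, heavy=0.70; AND[min(a, b)] → w = 0.31
R4 (z=16.0): moderate=0.08 → w = 0.08
R5 (z=171.0): ¬idle=1−0.82=0.18, hot=0.61, low=0.61; AND[min(a, b)] → w = 0.18
Weighted average = (0.61·82.2 + 0.31·11.3 + 0.31·79.0 + 0.08·16.0 + 0.18·171.0) / (0.61 + 0.31 + 0.31 + 0.08 + 0.18)
  = 110.1950 / 1.4900 = 73.956

73.956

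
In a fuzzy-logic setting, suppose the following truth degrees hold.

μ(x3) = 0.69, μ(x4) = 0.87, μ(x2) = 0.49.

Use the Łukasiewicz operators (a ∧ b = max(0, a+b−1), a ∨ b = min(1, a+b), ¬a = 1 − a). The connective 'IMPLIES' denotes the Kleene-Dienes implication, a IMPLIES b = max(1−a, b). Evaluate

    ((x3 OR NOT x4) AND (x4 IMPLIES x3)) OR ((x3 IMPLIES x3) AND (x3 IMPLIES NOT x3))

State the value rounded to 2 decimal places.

NOT x4 = 1 − 0.87 = 0.13
x3 OR NOT x4 = min(1, a+b) on (0.69, 0.13) = 0.82
x4 IMPLIES x3  [Kleene-Dienes: max(1−a, b)] with a=0.87, b=0.69 → 0.69
(x3 OR NOT x4) AND (x4 IMPLIES x3) = max(0, a+b−1) on (0.82, 0.69) = 0.51
x3 IMPLIES x3  [Kleene-Dienes: max(1−a, b)] with a=0.69, b=0.69 → 0.69
NOT x3 = 1 − 0.69 = 0.31
x3 IMPLIES NOT x3  [Kleene-Dienes: max(1−a, b)] with a=0.69, b=0.31 → 0.31
(x3 IMPLIES x3) AND (x3 IMPLIES NOT x3) = max(0, a+b−1) on (0.69, 0.31) = 0.00
((x3 OR NOT x4) AND (x4 IMPLIES x3)) OR ((x3 IMPLIES x3) AND (x3 IMPLIES NOT x3)) = min(1, a+b) on (0.51, 0.00) = 0.51

0.51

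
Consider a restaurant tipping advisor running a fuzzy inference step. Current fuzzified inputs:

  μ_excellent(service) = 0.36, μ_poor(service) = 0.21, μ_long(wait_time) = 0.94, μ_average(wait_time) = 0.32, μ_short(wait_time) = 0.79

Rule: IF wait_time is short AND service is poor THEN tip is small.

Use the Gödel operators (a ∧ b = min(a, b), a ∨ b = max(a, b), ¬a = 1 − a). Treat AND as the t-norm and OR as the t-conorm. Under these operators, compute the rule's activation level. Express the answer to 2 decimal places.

0.21

firing strength: short=0.79, poor=0.21; AND[min(a, b)] → w = 0.21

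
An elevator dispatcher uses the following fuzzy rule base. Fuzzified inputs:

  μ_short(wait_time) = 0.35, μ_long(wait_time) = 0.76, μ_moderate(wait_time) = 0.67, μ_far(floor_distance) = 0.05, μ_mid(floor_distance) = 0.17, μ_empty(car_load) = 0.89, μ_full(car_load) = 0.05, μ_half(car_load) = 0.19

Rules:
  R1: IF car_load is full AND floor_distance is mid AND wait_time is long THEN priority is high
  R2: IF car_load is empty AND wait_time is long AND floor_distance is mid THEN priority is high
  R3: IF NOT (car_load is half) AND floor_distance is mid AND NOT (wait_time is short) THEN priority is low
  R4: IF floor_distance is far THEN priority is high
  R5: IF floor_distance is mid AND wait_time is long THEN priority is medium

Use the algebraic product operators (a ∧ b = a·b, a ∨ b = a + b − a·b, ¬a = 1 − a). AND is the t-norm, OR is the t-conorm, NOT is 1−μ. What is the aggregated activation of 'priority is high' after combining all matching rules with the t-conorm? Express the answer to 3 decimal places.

R1: full=0.05, mid=0.17, long=0.76; AND[a·b] → w = 0.0065
R2: empty=0.89, long=0.76, mid=0.17; AND[a·b] → w = 0.1150
R3: ¬half=1−0.19=0.81, mid=0.17, ¬short=1−0.35=0.65; AND[a·b] → w = 0.0895
R4: far=0.05 → w = 0.0500
R5: mid=0.17, long=0.76; AND[a·b] → w = 0.1292
Rules with consequent 'high': {R1, R2, R4} → strengths 0.0065, 0.1150, 0.0500
Aggregate via t-conorm [a + b − a·b]: 0.1647

0.165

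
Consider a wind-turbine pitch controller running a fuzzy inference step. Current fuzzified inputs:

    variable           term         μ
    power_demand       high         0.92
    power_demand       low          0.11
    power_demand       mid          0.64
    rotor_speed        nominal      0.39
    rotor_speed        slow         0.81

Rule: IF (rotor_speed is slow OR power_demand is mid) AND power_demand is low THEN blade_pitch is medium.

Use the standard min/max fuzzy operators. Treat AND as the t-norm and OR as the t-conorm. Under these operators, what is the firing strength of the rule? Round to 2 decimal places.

0.11

firing strength: (slow=0.81 OR mid=0.64) = 0.81; AND[min(a, b)] with low=0.11 → w = 0.11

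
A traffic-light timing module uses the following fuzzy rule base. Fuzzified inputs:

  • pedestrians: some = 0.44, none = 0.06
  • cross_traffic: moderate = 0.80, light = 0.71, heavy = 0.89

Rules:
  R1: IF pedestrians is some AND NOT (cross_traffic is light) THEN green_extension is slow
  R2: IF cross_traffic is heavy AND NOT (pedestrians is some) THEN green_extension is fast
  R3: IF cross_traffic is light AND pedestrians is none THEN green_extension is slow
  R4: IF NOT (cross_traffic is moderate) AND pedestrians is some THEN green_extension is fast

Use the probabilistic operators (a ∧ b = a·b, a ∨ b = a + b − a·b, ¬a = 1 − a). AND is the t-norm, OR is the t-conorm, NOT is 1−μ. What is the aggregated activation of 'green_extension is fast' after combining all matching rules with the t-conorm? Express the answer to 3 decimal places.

R1: some=0.44, ¬light=1−0.71=0.29; AND[a·b] → w = 0.1276
R2: heavy=0.89, ¬some=1−0.44=0.56; AND[a·b] → w = 0.4984
R3: light=0.71, none=0.06; AND[a·b] → w = 0.0426
R4: ¬moderate=1−0.80=0.20, some=0.44; AND[a·b] → w = 0.0880
Rules with consequent 'fast': {R2, R4} → strengths 0.4984, 0.0880
Aggregate via t-conorm [a + b − a·b]: 0.5425

0.543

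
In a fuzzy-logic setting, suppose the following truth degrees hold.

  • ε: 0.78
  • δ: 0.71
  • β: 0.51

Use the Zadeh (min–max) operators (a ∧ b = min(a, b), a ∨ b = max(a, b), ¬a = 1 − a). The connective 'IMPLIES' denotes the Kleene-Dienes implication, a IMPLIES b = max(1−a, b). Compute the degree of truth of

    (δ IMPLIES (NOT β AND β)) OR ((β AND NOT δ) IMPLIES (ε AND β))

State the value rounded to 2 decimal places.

0.71

NOT β = 1 − 0.51 = 0.49
NOT β AND β = min(a, b) on (0.49, 0.51) = 0.49
δ IMPLIES (NOT β AND β)  [Kleene-Dienes: max(1−a, b)] with a=0.71, b=0.49 → 0.49
NOT δ = 1 − 0.71 = 0.29
β AND NOT δ = min(a, b) on (0.51, 0.29) = 0.29
ε AND β = min(a, b) on (0.78, 0.51) = 0.51
(β AND NOT δ) IMPLIES (ε AND β)  [Kleene-Dienes: max(1−a, b)] with a=0.29, b=0.51 → 0.71
(δ IMPLIES (NOT β AND β)) OR ((β AND NOT δ) IMPLIES (ε AND β)) = max(a, b) on (0.49, 0.71) = 0.71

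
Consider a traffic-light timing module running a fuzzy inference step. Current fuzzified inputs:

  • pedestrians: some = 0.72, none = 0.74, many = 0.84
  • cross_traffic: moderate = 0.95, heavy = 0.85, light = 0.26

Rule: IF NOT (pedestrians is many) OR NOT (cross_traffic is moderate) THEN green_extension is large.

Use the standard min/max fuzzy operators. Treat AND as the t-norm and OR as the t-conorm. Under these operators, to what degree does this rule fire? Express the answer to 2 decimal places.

0.16

firing strength: ¬many=1−0.84=0.16, ¬moderate=1−0.95=0.05; OR[max(a, b)] → w = 0.16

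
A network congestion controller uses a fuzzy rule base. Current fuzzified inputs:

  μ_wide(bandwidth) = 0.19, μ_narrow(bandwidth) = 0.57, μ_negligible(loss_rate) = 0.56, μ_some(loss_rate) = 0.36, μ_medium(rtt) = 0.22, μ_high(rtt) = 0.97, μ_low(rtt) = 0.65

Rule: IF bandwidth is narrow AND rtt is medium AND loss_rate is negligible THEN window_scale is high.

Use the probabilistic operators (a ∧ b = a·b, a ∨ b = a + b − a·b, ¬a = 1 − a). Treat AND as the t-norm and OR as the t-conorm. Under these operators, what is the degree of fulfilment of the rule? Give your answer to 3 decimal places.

firing strength: narrow=0.57, medium=0.22, negligible=0.56; AND[a·b] → w = 0.0702

0.070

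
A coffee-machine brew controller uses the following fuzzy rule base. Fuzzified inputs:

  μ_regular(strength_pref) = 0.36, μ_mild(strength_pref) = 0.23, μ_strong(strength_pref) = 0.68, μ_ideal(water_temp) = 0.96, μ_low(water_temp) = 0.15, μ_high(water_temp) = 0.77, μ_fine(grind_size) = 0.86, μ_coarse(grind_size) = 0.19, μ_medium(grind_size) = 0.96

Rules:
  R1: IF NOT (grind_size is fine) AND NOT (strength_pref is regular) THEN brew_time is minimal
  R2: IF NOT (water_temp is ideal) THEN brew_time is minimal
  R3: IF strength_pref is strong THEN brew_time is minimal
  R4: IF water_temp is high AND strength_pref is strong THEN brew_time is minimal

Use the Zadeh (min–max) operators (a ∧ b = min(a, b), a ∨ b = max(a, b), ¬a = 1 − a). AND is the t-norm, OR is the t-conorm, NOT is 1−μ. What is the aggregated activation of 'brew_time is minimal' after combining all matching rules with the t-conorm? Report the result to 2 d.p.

0.68

R1: ¬fine=1−0.86=0.14, ¬regular=1−0.36=0.64; AND[min(a, b)] → w = 0.14
R2: ¬ideal=1−0.96=0.04 → w = 0.04
R3: strong=0.68 → w = 0.68
R4: high=0.77, strong=0.68; AND[min(a, b)] → w = 0.68
Rules with consequent 'minimal': {R1, R2, R3, R4} → strengths 0.14, 0.04, 0.68, 0.68
Aggregate via t-conorm [max(a, b)]: 0.68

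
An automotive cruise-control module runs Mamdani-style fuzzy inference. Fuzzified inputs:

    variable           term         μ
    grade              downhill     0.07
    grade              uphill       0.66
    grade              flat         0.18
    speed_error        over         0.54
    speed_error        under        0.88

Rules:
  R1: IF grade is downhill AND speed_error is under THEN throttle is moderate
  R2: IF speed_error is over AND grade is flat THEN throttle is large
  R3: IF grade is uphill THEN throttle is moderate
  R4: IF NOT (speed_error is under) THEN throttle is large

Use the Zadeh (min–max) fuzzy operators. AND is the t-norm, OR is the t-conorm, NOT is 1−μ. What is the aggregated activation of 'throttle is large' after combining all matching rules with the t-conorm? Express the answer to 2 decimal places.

0.18

R1: downhill=0.07, under=0.88; AND[min(a, b)] → w = 0.07
R2: over=0.54, flat=0.18; AND[min(a, b)] → w = 0.18
R3: uphill=0.66 → w = 0.66
R4: ¬under=1−0.88=0.12 → w = 0.12
Rules with consequent 'large': {R2, R4} → strengths 0.18, 0.12
Aggregate via t-conorm [max(a, b)]: 0.18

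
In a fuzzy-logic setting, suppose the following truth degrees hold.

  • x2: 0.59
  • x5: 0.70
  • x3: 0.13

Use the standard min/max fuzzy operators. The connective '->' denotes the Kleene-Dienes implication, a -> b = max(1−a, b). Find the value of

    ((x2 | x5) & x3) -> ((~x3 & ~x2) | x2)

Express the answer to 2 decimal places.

x2 | x5 = max(a, b) on (0.59, 0.70) = 0.70
(x2 | x5) & x3 = min(a, b) on (0.70, 0.13) = 0.13
~x3 = 1 − 0.13 = 0.87
~x2 = 1 − 0.59 = 0.41
~x3 & ~x2 = min(a, b) on (0.87, 0.41) = 0.41
(~x3 & ~x2) | x2 = max(a, b) on (0.41, 0.59) = 0.59
((x2 | x5) & x3) -> ((~x3 & ~x2) | x2)  [Kleene-Dienes: max(1−a, b)] with a=0.13, b=0.59 → 0.87

0.87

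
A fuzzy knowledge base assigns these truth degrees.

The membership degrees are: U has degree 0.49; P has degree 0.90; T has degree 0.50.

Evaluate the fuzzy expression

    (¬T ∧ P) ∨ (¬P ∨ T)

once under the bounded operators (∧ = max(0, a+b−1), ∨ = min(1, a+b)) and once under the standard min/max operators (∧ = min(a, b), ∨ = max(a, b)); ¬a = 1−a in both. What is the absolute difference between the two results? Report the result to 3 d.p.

Under bounded:
  ¬T = 1 − 0.50 = 0.50
  ¬T ∧ P = max(0, a+b−1) on (0.50, 0.90) = 0.40
  ¬P = 1 − 0.90 = 0.10
  ¬P ∨ T = min(1, a+b) on (0.10, 0.50) = 0.60
  (¬T ∧ P) ∨ (¬P ∨ T) = min(1, a+b) on (0.40, 0.60) = 1.00
  → value = 1.0000
Under standard min/max:
  ¬T = 1 − 0.50 = 0.50
  ¬T ∧ P = min(a, b) on (0.50, 0.90) = 0.50
  ¬P = 1 − 0.90 = 0.10
  ¬P ∨ T = max(a, b) on (0.10, 0.50) = 0.50
  (¬T ∧ P) ∨ (¬P ∨ T) = max(a, b) on (0.50, 0.50) = 0.50
  → value = 0.5000
|1.0000 − 0.5000| = 0.500

0.500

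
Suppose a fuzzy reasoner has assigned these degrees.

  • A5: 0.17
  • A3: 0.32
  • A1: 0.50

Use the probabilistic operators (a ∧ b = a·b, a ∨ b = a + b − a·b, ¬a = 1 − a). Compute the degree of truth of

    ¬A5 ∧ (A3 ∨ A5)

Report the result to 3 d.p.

¬A5 = 1 − 0.1700 = 0.8300
A3 ∨ A5 = a + b − a·b on (0.3200, 0.1700) = 0.4356
¬A5 ∧ (A3 ∨ A5) = a·b on (0.8300, 0.4356) = 0.3615

0.362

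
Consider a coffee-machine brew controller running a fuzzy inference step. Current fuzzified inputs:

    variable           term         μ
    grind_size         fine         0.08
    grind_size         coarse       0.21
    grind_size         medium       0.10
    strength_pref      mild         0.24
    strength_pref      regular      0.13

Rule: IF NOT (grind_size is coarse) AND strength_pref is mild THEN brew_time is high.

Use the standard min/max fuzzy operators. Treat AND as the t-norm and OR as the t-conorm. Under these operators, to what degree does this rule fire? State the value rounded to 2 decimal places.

firing strength: ¬coarse=1−0.21=0.79, mild=0.24; AND[min(a, b)] → w = 0.24

0.24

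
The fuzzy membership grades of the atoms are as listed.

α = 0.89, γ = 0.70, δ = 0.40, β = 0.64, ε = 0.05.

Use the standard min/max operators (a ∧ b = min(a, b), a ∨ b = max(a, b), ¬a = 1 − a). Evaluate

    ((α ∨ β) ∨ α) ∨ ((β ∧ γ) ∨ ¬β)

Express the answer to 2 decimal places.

0.89

α ∨ β = max(a, b) on (0.89, 0.64) = 0.89
(α ∨ β) ∨ α = max(a, b) on (0.89, 0.89) = 0.89
β ∧ γ = min(a, b) on (0.64, 0.70) = 0.64
¬β = 1 − 0.64 = 0.36
(β ∧ γ) ∨ ¬β = max(a, b) on (0.64, 0.36) = 0.64
((α ∨ β) ∨ α) ∨ ((β ∧ γ) ∨ ¬β) = max(a, b) on (0.89, 0.64) = 0.89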